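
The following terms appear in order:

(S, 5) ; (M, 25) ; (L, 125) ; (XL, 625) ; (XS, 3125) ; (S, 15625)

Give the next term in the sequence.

(M, 78125)

Size: repeats S → M → L → XL → XS, so S, M, L, XL, XS, S → M.
For the second coordinate, ×5 each step: 5, 25, 125, 625, 3125, 15625 → 78125.
So the next term is (M, 78125).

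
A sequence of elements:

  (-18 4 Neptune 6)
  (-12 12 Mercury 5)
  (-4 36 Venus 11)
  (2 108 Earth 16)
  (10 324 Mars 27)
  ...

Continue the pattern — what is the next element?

First value: alternating steps +6, +8, +6, +8, …; -18, -12, -4, 2, 10 → 16.
Second value: ×3 each step, so 4, 12, 36, 108, 324 → 972.
Planet: runs through the planets Mercury→Neptune, so Neptune, Mercury, Venus, Earth, Mars → Jupiter.
Fourth value — each term is the sum of the two before it: 6, 5, 11, 16, 27 → 43.
Putting it together: (16 972 Jupiter 43).

(16 972 Jupiter 43)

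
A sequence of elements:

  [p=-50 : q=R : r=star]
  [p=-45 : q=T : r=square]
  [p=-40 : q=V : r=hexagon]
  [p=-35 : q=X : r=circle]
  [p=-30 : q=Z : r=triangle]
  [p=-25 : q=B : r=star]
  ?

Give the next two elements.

P — +5 each step: -50, -45, -40, -35, -30, -25 → -20 → -15.
Q: R, T, V, X, Z, B → D → F (letters move forward 2 places in the alphabet, wrapping Z→A).
For the r, repeats star → square → hexagon → circle → triangle: star, square, hexagon, circle, triangle, star → square → hexagon.
So the next two elements are [p=-20 : q=D : r=square] and [p=-15 : q=F : r=hexagon].

[p=-20 : q=D : r=square], [p=-15 : q=F : r=hexagon]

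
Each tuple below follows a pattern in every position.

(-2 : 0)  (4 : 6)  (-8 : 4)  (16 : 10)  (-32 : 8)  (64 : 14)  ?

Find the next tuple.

First part: ×(-2) each step, so -2, 4, -8, 16, -32, 64 → -128.
Second part — alternating steps +6, −2, +6, −2, …: 0, 6, 4, 10, 8, 14 → 12.
So the next tuple is (-128 : 12).

(-128 : 12)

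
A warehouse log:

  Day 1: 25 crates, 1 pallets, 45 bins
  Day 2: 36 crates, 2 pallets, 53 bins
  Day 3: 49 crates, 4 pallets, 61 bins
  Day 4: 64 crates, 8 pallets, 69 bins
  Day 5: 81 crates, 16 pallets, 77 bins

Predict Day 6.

Crates goes 25, 36, 49, 64, 81 → 100 (perfect squares: 5², 6², 7², …).
Pallets — ×2 each step: 1, 2, 4, 8, 16 → 32.
Bins — +8 each step: 45, 53, 61, 69, 77 → 85.
So the next line is 100 crates, 32 pallets, 85 bins.

100 crates, 32 pallets, 85 bins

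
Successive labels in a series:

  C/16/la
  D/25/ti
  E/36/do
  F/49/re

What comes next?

G/64/mi

Letter — letters move forward 1 place in the alphabet: C, D, E, F → G.
Second component — perfect squares: 4², 5², 6², …: 16, 25, 36, 49 → 64.
Note goes la, ti, do, re → mi (runs through the solfège scale do→ti).
So the next label is G/64/mi.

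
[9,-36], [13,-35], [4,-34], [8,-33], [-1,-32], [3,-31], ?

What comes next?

[-6,-30]

First coordinate: alternating steps +4, −9, +4, −9, …; 9, 13, 4, 8, -1, 3 → -6.
Second coordinate goes -36, -35, -34, -33, -32, -31 → -30 (+1 each step).
Putting it together: [-6,-30].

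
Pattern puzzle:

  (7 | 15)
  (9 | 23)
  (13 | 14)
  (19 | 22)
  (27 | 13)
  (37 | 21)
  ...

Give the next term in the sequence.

First value: differences are 2, 4, 6, … (increasing by 2 each time); 7, 9, 13, 19, 27, 37 → 49.
Second value goes 15, 23, 14, 22, 13, 21 → 12 (alternating steps +8, −9, +8, −9, …).
Putting it together: (49 | 12).

(49 | 12)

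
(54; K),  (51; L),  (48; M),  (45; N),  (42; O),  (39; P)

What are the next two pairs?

(36; Q), (33; R)

First value: 54, 51, 48, 45, 42, 39 → 36 → 33 (−3 each step).
Letter: K, L, M, N, O, P → Q → R (letters move forward 1 place in the alphabet).
Putting the parts together: (36; Q) and then (33; R).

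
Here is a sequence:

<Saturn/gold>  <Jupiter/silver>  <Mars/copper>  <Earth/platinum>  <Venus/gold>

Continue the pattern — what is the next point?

<Mercury/silver>

Planet: runs backward through the planets Mercury→Neptune; Saturn, Jupiter, Mars, Earth, Venus → Mercury.
Metal: repeats gold → silver → copper → platinum, so gold, silver, copper, platinum, gold → silver.
So the next point is <Mercury/silver>.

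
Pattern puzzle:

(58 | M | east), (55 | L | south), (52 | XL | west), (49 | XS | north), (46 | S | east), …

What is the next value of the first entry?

43

First entry: −3 each step, so 58, 55, 52, 49, 46 → 43.
Size — runs through clothing sizes XS→XL: M, L, XL, XS, S → M.
Direction: repeats east → south → west → north, so east, south, west, north, east → south.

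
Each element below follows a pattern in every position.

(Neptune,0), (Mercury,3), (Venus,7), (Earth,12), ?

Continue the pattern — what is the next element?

Planet: Neptune, Mercury, Venus, Earth → Mars (runs through the planets Mercury→Neptune).
Second coordinate: differences are 3, 4, 5, … (increasing by 1 each time); 0, 3, 7, 12 → 18.
Combining the parts gives (Mars,18).

(Mars,18)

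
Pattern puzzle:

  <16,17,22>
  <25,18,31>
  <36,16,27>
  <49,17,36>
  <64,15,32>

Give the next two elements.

<81,16,41>, <100,14,37>

First value: perfect squares: 4², 5², 6², …; 16, 25, 36, 49, 64 → 81 → 100.
Second value goes 17, 18, 16, 17, 15 → 16 → 14 (alternating steps +1, −2, +1, −2, …).
Third value: alternating steps +9, −4, +9, −4, …, so 22, 31, 27, 36, 32 → 41 → 37.
Putting the parts together: <81,16,41> and then <100,14,37>.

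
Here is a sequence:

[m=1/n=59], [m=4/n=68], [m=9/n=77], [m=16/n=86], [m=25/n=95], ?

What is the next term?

M goes 1, 4, 9, 16, 25 → 36 (perfect squares: 1², 2², 3², …).
N — +9 each step: 59, 68, 77, 86, 95 → 104.
Combining the parts gives [m=36/n=104].

[m=36/n=104]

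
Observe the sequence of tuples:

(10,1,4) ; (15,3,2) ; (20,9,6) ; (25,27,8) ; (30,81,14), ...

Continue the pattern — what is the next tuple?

(35,243,22)

First value: +5 each step, so 10, 15, 20, 25, 30 → 35.
Second value: ×3 each step, so 1, 3, 9, 27, 81 → 243.
Third value goes 4, 2, 6, 8, 14 → 22 (each term is the sum of the two before it).
Combining the parts gives (35,243,22).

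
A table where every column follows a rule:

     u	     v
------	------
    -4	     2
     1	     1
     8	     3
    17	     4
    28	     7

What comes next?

41  11

Column u — differences are 5, 7, 9, … (increasing by 2 each time): -4, 1, 8, 17, 28 → 41.
For the column v, each term is the sum of the two before it: 2, 1, 3, 4, 7 → 11.
So the next row is 41  11.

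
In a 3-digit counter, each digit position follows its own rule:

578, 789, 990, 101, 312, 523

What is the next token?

734

First digit: +2 each step, mod 10; 5, 7, 9, 1, 3, 5 → 7.
Second digit goes 7, 8, 9, 0, 1, 2 → 3 (+1 each step, mod 10).
Third digit: +1 each step, mod 10; 8, 9, 0, 1, 2, 3 → 4.
Combining the parts gives 734.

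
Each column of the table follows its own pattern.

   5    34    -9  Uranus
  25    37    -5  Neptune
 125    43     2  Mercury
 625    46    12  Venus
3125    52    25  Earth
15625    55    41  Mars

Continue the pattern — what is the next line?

78125  61  60  Jupiter

First component: ×5 each step, so 5, 25, 125, 625, 3125, 15625 → 78125.
Second component goes 34, 37, 43, 46, 52, 55 → 61 (alternating steps +3, +6, +3, +6, …).
Third component — differences are 4, 7, 10, … (increasing by 3 each time): -9, -5, 2, 12, 25, 41 → 60.
Planet goes Uranus, Neptune, Mercury, Venus, Earth, Mars → Jupiter (runs through the planets Mercury→Neptune).
So the next line is 78125  61  60  Jupiter.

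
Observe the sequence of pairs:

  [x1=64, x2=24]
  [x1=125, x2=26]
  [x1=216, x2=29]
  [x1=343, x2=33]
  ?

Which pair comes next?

X1 goes 64, 125, 216, 343 → 512 (perfect cubes: 4³, 5³, 6³, …).
X2: differences are 2, 3, 4, … (increasing by 1 each time), so 24, 26, 29, 33 → 38.
So the next pair is [x1=512, x2=38].

[x1=512, x2=38]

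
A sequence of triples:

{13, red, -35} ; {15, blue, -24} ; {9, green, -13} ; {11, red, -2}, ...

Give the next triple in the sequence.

First slot goes 13, 15, 9, 11 → 5 (alternating steps +2, −6, +2, −6, …).
For the colour, repeats red → blue → green: red, blue, green, red → blue.
Third slot goes -35, -24, -13, -2 → 9 (+11 each step).
So the next triple is {5, blue, 9}.

{5, blue, 9}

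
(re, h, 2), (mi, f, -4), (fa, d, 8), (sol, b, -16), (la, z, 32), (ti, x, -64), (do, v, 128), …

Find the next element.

(re, t, -256)

Note — runs through the solfège scale do→ti: re, mi, fa, sol, la, ti, do → re.
For the letter, letters move back 2 places in the alphabet, wrapping A→Z: h, f, d, b, z, x, v → t.
Third part — ×(-2) each step: 2, -4, 8, -16, 32, -64, 128 → -256.
So the next element is (re, t, -256).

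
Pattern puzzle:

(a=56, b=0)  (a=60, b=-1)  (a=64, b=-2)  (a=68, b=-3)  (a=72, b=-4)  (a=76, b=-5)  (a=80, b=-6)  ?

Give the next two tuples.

(a=84, b=-7), (a=88, b=-8)

A — +4 each step: 56, 60, 64, 68, 72, 76, 80 → 84 → 88.
B — −1 each step: 0, -1, -2, -3, -4, -5, -6 → -7 → -8.
So the next two tuples are (a=84, b=-7) and (a=88, b=-8).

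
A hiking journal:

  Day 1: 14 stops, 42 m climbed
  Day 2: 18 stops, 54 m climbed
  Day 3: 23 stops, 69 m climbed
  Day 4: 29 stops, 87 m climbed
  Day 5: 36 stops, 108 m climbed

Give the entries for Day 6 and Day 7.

44 stops, 132 m climbed; 53 stops, 159 m climbed

Stops: differences are 4, 5, 6, … (increasing by 1 each time); 14, 18, 23, 29, 36 → 44 → 53.
M climbed: 42, 54, 69, 87, 108 → 132 → 159 (always 3 × the stops).
Putting the parts together: 44 stops, 132 m climbed and then 53 stops, 159 m climbed.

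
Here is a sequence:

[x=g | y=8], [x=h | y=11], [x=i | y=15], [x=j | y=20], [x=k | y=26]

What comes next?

[x=l | y=33]

X goes g, h, i, j, k → l (letters move forward 1 place in the alphabet).
Y: 8, 11, 15, 20, 26 → 33 (differences are 3, 4, 5, … (increasing by 1 each time)).
So the next element is [x=l | y=33].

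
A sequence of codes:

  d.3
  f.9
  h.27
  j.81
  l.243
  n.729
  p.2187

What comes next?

Letter: d, f, h, j, l, n, p → r (letters move forward 2 places in the alphabet).
Second component — ×3 each step: 3, 9, 27, 81, 243, 729, 2187 → 6561.
Combining the parts gives r.6561.

r.6561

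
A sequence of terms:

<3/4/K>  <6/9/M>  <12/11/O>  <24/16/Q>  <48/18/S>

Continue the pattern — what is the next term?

<96/23/U>

First slot — ×2 each step: 3, 6, 12, 24, 48 → 96.
For the second slot, alternating steps +5, +2, +5, +2, …: 4, 9, 11, 16, 18 → 23.
Letter: letters move forward 2 places in the alphabet, so K, M, O, Q, S → U.
Combining the parts gives <96/23/U>.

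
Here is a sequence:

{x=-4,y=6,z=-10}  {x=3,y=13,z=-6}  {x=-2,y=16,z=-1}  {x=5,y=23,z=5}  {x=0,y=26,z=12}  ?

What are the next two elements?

{x=7,y=33,z=20}, {x=2,y=36,z=29}

X goes -4, 3, -2, 5, 0 → 7 → 2 (alternating steps +7, −5, +7, −5, …).
Y: alternating steps +7, +3, +7, +3, …; 6, 13, 16, 23, 26 → 33 → 36.
For the z, differences are 4, 5, 6, … (increasing by 1 each time): -10, -6, -1, 5, 12 → 20 → 29.
Putting the parts together: {x=7,y=33,z=20} and then {x=2,y=36,z=29}.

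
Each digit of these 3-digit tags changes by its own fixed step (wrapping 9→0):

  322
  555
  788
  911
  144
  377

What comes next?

500

First digit: 3, 5, 7, 9, 1, 3 → 5 (+2 each step, mod 10).
For the second digit, +3 each step, mod 10: 2, 5, 8, 1, 4, 7 → 0.
For the third digit, +3 each step, mod 10: 2, 5, 8, 1, 4, 7 → 0.
Putting it together: 500.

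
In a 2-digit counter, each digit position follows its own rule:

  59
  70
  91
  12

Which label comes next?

33

First digit: 5, 7, 9, 1 → 3 (+2 each step, mod 10).
Second digit goes 9, 0, 1, 2 → 3 (+1 each step, mod 10).
Putting it together: 33.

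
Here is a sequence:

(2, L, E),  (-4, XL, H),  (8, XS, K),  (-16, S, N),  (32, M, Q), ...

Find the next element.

(-64, L, T)

First value: ×(-2) each step, so 2, -4, 8, -16, 32 → -64.
Size: runs through clothing sizes XS→XL, so L, XL, XS, S, M → L.
Letter goes E, H, K, N, Q → T (letters move forward 3 places in the alphabet).
So the next element is (-64, L, T).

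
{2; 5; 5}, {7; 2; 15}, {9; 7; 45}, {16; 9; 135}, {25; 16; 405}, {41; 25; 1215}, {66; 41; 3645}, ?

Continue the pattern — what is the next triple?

{107; 66; 10935}

First part: each term is the sum of the two before it, so 2, 7, 9, 16, 25, 41, 66 → 107.
Second part: 5, 2, 7, 9, 16, 25, 41 → 66 (each term is the sum of the two before it).
Third part: ×3 each step, so 5, 15, 45, 135, 405, 1215, 3645 → 10935.
Putting it together: {107; 66; 10935}.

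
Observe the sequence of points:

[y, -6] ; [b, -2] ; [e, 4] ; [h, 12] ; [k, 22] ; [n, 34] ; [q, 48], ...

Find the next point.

[t, 64]

Letter: letters move forward 3 places in the alphabet, wrapping Z→A; y, b, e, h, k, n, q → t.
For the second coordinate, differences are 4, 6, 8, … (increasing by 2 each time): -6, -2, 4, 12, 22, 34, 48 → 64.
Putting it together: [t, 64].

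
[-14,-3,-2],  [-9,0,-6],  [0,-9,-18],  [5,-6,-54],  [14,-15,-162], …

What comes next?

First part: alternating steps +5, +9, +5, +9, …; -14, -9, 0, 5, 14 → 19.
Second part: alternating steps +3, −9, +3, −9, …; -3, 0, -9, -6, -15 → -12.
Third part: -2, -6, -18, -54, -162 → -486 (×3 each step).
Combining the parts gives [19,-12,-486].

[19,-12,-486]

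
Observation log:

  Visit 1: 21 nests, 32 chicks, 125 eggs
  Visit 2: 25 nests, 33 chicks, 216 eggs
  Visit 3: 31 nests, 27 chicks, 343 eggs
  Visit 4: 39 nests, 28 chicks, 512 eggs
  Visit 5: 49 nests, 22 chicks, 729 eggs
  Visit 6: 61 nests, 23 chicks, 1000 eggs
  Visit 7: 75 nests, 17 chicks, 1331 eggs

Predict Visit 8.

91 nests, 18 chicks, 1728 eggs

For the nests, differences are 4, 6, 8, … (increasing by 2 each time): 21, 25, 31, 39, 49, 61, 75 → 91.
Chicks — alternating steps +1, −6, +1, −6, …: 32, 33, 27, 28, 22, 23, 17 → 18.
For the eggs, perfect cubes: 5³, 6³, 7³, …: 125, 216, 343, 512, 729, 1000, 1331 → 1728.
Putting it together: 91 nests, 18 chicks, 1728 eggs.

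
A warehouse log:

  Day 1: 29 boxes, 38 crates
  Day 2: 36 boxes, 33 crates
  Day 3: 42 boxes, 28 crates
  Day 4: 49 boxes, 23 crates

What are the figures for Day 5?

Boxes: alternating steps +7, +6, +7, +6, …; 29, 36, 42, 49 → 55.
For the crates, −5 each step: 38, 33, 28, 23 → 18.
So the next line is 55 boxes, 18 crates.

55 boxes, 18 crates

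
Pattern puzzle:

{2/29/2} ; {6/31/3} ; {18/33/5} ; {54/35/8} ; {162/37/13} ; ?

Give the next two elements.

{486/39/21}, {1458/41/34}

First entry — ×3 each step: 2, 6, 18, 54, 162 → 486 → 1458.
For the second entry, +2 each step: 29, 31, 33, 35, 37 → 39 → 41.
Third entry: each term is the sum of the two before it; 2, 3, 5, 8, 13 → 21 → 34.
So the next two elements are {486/39/21} and {1458/41/34}.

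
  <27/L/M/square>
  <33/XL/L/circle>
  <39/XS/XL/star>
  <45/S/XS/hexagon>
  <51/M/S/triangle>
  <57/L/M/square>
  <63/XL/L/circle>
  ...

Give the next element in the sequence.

<69/XS/XL/star>

For the first part, +6 each step: 27, 33, 39, 45, 51, 57, 63 → 69.
First size — repeats L → XL → XS → S → M: L, XL, XS, S, M, L, XL → XS.
Second size: repeats M → L → XL → XS → S; M, L, XL, XS, S, M, L → XL.
Shape: repeats square → circle → star → hexagon → triangle; square, circle, star, hexagon, triangle, square, circle → star.
Combining the parts gives <69/XS/XL/star>.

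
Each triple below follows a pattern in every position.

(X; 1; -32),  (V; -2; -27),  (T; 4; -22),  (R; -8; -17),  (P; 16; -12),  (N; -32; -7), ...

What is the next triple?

Letter: letters move back 2 places in the alphabet; X, V, T, R, P, N → L.
Second value: ×(-2) each step, so 1, -2, 4, -8, 16, -32 → 64.
Third value: -32, -27, -22, -17, -12, -7 → -2 (+5 each step).
Putting it together: (L; 64; -2).

(L; 64; -2)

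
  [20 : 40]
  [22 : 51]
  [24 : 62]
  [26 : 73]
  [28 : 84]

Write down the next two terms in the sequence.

First value goes 20, 22, 24, 26, 28 → 30 → 32 (+2 each step).
Second value: +11 each step, so 40, 51, 62, 73, 84 → 95 → 106.
Putting the parts together: [30 : 95] and then [32 : 106].

[30 : 95], [32 : 106]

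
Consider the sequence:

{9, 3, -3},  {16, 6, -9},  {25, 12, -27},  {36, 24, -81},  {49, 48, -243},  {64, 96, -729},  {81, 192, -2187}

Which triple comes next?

First slot — perfect squares: 3², 4², 5², …: 9, 16, 25, 36, 49, 64, 81 → 100.
Second slot goes 3, 6, 12, 24, 48, 96, 192 → 384 (×2 each step).
Third slot: -3, -9, -27, -81, -243, -729, -2187 → -6561 (×3 each step).
Putting it together: {100, 384, -6561}.

{100, 384, -6561}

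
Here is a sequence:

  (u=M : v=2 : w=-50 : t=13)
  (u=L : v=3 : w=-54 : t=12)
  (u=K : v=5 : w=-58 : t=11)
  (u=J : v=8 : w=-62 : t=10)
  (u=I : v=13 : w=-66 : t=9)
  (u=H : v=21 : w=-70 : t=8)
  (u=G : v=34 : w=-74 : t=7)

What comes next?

For the u, letters move back 1 place in the alphabet: M, L, K, J, I, H, G → F.
V: each term is the sum of the two before it; 2, 3, 5, 8, 13, 21, 34 → 55.
W: -50, -54, -58, -62, -66, -70, -74 → -78 (−4 each step).
T: 13, 12, 11, 10, 9, 8, 7 → 6 (−1 each step).
Putting it together: (u=F : v=55 : w=-78 : t=6).

(u=F : v=55 : w=-78 : t=6)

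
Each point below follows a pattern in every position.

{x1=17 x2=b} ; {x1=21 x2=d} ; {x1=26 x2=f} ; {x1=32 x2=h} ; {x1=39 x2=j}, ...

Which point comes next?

{x1=47 x2=l}

X1 — differences are 4, 5, 6, … (increasing by 1 each time): 17, 21, 26, 32, 39 → 47.
X2 — letters move forward 2 places in the alphabet: b, d, f, h, j → l.
So the next point is {x1=47 x2=l}.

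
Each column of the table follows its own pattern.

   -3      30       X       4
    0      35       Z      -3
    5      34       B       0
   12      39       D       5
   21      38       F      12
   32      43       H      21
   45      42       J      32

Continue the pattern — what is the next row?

60  47  L  45

First component — differences are 3, 5, 7, … (increasing by 2 each time): -3, 0, 5, 12, 21, 32, 45 → 60.
Second component: alternating steps +5, −1, +5, −1, …, so 30, 35, 34, 39, 38, 43, 42 → 47.
Letter: letters move forward 2 places in the alphabet, wrapping Z→A, so X, Z, B, D, F, H, J → L.
Fourth component: always the previous value of the first component, so 4, -3, 0, 5, 12, 21, 32 → 45.
Combining the parts gives 60  47  L  45.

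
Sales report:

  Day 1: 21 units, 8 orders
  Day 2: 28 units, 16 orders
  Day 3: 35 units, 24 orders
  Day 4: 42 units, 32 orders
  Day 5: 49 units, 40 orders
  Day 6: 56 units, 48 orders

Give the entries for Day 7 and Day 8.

63 units, 56 orders; 70 units, 64 orders

Units: +7 each step; 21, 28, 35, 42, 49, 56 → 63 → 70.
Orders: 8, 16, 24, 32, 40, 48 → 56 → 64 (+8 each step).
So the next two lines are 63 units, 56 orders and 70 units, 64 orders.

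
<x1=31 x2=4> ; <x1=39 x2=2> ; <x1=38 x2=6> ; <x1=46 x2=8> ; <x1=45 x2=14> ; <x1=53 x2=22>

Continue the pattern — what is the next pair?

X1 goes 31, 39, 38, 46, 45, 53 → 52 (alternating steps +8, −1, +8, −1, …).
X2: each term is the sum of the two before it, so 4, 2, 6, 8, 14, 22 → 36.
Combining the parts gives <x1=52 x2=36>.

<x1=52 x2=36>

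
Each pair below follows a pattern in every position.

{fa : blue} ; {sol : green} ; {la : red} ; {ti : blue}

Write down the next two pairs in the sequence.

{do : green}, {re : red}

For the note, runs through the solfège scale do→ti: fa, sol, la, ti → do → re.
Colour: repeats blue → green → red, so blue, green, red, blue → green → red.
So the next two pairs are {do : green} and {re : red}.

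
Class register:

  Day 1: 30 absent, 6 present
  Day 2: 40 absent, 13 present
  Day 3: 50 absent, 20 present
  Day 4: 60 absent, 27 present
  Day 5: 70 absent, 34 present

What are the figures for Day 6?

80 absent, 41 present

Absent goes 30, 40, 50, 60, 70 → 80 (+10 each step).
Present goes 6, 13, 20, 27, 34 → 41 (+7 each step).
Combining the parts gives 80 absent, 41 present.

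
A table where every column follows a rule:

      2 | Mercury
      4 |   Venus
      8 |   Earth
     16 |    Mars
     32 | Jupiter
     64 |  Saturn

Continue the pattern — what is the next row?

128  Uranus

First component: ×2 each step; 2, 4, 8, 16, 32, 64 → 128.
Planet goes Mercury, Venus, Earth, Mars, Jupiter, Saturn → Uranus (runs through the planets Mercury→Neptune).
Combining the parts gives 128  Uranus.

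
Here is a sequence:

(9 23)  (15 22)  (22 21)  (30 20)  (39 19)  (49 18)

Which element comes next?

First part goes 9, 15, 22, 30, 39, 49 → 60 (differences are 6, 7, 8, … (increasing by 1 each time)).
Second part goes 23, 22, 21, 20, 19, 18 → 17 (−1 each step).
So the next element is (60 17).

(60 17)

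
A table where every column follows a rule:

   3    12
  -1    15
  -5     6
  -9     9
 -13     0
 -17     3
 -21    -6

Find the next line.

For the first component, −4 each step: 3, -1, -5, -9, -13, -17, -21 → -25.
Second component: 12, 15, 6, 9, 0, 3, -6 → -3 (alternating steps +3, −9, +3, −9, …).
Combining the parts gives -25  -3.

-25  -3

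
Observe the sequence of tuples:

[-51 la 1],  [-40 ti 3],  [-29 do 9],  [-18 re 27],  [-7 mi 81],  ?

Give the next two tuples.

First value: +11 each step, so -51, -40, -29, -18, -7 → 4 → 15.
Note — runs through the solfège scale do→ti: la, ti, do, re, mi → fa → sol.
Third value — ×3 each step: 1, 3, 9, 27, 81 → 243 → 729.
Putting the parts together: [4 fa 243] and then [15 sol 729].

[4 fa 243], [15 sol 729]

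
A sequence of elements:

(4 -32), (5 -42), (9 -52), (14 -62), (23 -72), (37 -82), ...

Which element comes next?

(60 -92)

First component — each term is the sum of the two before it: 4, 5, 9, 14, 23, 37 → 60.
Second component: -32, -42, -52, -62, -72, -82 → -92 (−10 each step).
So the next element is (60 -92).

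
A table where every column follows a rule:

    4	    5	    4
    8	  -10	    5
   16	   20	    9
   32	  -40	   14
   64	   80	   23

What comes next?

128  -160  37

For the first component, ×2 each step: 4, 8, 16, 32, 64 → 128.
Second component: ×(-2) each step; 5, -10, 20, -40, 80 → -160.
Third component: each term is the sum of the two before it; 4, 5, 9, 14, 23 → 37.
Putting it together: 128  -160  37.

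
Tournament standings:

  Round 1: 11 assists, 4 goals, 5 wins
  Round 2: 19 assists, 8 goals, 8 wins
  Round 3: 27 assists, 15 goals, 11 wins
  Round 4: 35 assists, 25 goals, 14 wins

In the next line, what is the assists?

Assists: +8 each step, so 11, 19, 27, 35 → 43.

43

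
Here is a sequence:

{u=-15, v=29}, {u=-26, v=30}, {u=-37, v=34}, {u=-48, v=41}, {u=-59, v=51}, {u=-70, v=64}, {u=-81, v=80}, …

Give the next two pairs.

U: −11 each step, so -15, -26, -37, -48, -59, -70, -81 → -92 → -103.
V — differences are 1, 4, 7, … (increasing by 3 each time): 29, 30, 34, 41, 51, 64, 80 → 99 → 121.
Putting the parts together: {u=-92, v=99} and then {u=-103, v=121}.

{u=-92, v=99}, {u=-103, v=121}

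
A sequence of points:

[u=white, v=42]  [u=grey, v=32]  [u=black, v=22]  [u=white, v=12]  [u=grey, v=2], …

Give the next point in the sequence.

[u=black, v=-8]

For the u, repeats white → grey → black: white, grey, black, white, grey → black.
V: −10 each step, so 42, 32, 22, 12, 2 → -8.
Putting it together: [u=black, v=-8].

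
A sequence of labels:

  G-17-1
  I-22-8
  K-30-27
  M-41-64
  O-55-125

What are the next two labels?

Q-72-216, S-92-343

Letter: letters move forward 2 places in the alphabet, so G, I, K, M, O → Q → S.
Second component: differences are 5, 8, 11, … (increasing by 3 each time), so 17, 22, 30, 41, 55 → 72 → 92.
Third component goes 1, 8, 27, 64, 125 → 216 → 343 (perfect cubes: 1³, 2³, 3³, …).
Putting the parts together: Q-72-216 and then S-92-343.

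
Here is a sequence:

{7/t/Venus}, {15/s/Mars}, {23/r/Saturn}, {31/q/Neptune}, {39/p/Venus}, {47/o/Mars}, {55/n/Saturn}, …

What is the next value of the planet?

For the first part, +8 each step: 7, 15, 23, 31, 39, 47, 55 → 63.
Letter: letters move back 1 place in the alphabet, so t, s, r, q, p, o, n → m.
For the planet, repeats Venus → Mars → Saturn → Neptune: Venus, Mars, Saturn, Neptune, Venus, Mars, Saturn → Neptune.

Neptune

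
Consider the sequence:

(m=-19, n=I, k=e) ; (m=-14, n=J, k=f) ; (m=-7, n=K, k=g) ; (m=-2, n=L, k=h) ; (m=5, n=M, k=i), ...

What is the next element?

(m=10, n=N, k=j)

M — alternating steps +5, +7, +5, +7, …: -19, -14, -7, -2, 5 → 10.
N: letters move forward 1 place in the alphabet, so I, J, K, L, M → N.
K: e, f, g, h, i → j (letters move forward 1 place in the alphabet).
So the next element is (m=10, n=N, k=j).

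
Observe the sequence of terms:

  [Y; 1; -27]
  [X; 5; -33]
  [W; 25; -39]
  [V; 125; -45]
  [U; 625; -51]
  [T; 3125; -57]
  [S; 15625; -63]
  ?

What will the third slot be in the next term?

-69

Letter: letters move back 1 place in the alphabet, so Y, X, W, V, U, T, S → R.
Second slot: ×5 each step, so 1, 5, 25, 125, 625, 3125, 15625 → 78125.
For the third slot, −6 each step: -27, -33, -39, -45, -51, -57, -63 → -69.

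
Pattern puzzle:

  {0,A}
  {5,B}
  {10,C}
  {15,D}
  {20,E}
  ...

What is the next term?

{25,F}

For the first value, +5 each step: 0, 5, 10, 15, 20 → 25.
Letter: A, B, C, D, E → F (letters move forward 1 place in the alphabet).
Combining the parts gives {25,F}.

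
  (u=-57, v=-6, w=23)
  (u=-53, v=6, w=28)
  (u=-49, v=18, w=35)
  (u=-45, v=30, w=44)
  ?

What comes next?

(u=-41, v=42, w=55)

U goes -57, -53, -49, -45 → -41 (+4 each step).
For the v, +12 each step: -6, 6, 18, 30 → 42.
For the w, differences are 5, 7, 9, … (increasing by 2 each time): 23, 28, 35, 44 → 55.
So the next term is (u=-41, v=42, w=55).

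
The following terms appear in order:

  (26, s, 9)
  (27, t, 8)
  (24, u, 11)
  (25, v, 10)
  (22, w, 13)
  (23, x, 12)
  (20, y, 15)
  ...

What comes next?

(21, z, 14)

First part: alternating steps +1, −3, +1, −3, …, so 26, 27, 24, 25, 22, 23, 20 → 21.
Letter: s, t, u, v, w, x, y → z (letters move forward 1 place in the alphabet).
Third part: 9, 8, 11, 10, 13, 12, 15 → 14 (together with the first part always sums to 35).
Putting it together: (21, z, 14).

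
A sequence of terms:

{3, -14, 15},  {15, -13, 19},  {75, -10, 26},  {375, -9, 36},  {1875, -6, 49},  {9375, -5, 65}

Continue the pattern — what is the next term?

{46875, -2, 84}

First coordinate: ×5 each step; 3, 15, 75, 375, 1875, 9375 → 46875.
Second coordinate: alternating steps +1, +3, +1, +3, …; -14, -13, -10, -9, -6, -5 → -2.
Third coordinate — differences are 4, 7, 10, … (increasing by 3 each time): 15, 19, 26, 36, 49, 65 → 84.
Putting it together: {46875, -2, 84}.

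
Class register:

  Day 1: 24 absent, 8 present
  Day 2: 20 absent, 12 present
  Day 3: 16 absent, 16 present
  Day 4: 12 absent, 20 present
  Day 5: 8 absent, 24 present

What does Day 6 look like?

Absent goes 24, 20, 16, 12, 8 → 4 (−4 each step).
Present goes 8, 12, 16, 20, 24 → 28 (together with the absent always sums to 32).
Putting it together: 4 absent, 28 present.

4 absent, 28 present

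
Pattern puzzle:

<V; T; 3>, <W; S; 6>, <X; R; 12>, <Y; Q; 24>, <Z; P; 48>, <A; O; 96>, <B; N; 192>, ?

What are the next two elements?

<C; M; 384>, <D; L; 768>

First letter: V, W, X, Y, Z, A, B → C → D (letters move forward 1 place in the alphabet, wrapping Z→A).
Second letter: letters move back 1 place in the alphabet, so T, S, R, Q, P, O, N → M → L.
Third entry: ×2 each step, so 3, 6, 12, 24, 48, 96, 192 → 384 → 768.
So the next two elements are <C; M; 384> and <D; L; 768>.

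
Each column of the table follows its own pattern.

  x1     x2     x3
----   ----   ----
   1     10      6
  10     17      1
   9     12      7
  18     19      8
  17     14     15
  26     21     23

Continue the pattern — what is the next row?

25  16  38

Column x1: 1, 10, 9, 18, 17, 26 → 25 (alternating steps +9, −1, +9, −1, …).
For the column x2, alternating steps +7, −5, +7, −5, …: 10, 17, 12, 19, 14, 21 → 16.
Column x3 — each term is the sum of the two before it: 6, 1, 7, 8, 15, 23 → 38.
Combining the parts gives 25  16  38.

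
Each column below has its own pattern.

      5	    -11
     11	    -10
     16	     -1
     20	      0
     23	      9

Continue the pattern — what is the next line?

For the first component, differences are 6, 5, 4, … (decreasing by 1 each time): 5, 11, 16, 20, 23 → 25.
Second component — alternating steps +1, +9, +1, +9, …: -11, -10, -1, 0, 9 → 10.
Putting it together: 25  10.

25  10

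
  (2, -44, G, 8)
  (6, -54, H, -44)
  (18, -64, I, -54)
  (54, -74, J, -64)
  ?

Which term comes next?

(162, -84, K, -74)

First value goes 2, 6, 18, 54 → 162 (×3 each step).
Second value: -44, -54, -64, -74 → -84 (−10 each step).
Letter: letters move forward 1 place in the alphabet, so G, H, I, J → K.
Fourth value: always the previous value of the second value, so 8, -44, -54, -64 → -74.
Putting it together: (162, -84, K, -74).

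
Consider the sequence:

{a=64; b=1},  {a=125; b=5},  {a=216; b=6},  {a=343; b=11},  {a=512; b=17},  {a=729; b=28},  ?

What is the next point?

{a=1000; b=45}

A: 64, 125, 216, 343, 512, 729 → 1000 (perfect cubes: 4³, 5³, 6³, …).
B: each term is the sum of the two before it, so 1, 5, 6, 11, 17, 28 → 45.
Combining the parts gives {a=1000; b=45}.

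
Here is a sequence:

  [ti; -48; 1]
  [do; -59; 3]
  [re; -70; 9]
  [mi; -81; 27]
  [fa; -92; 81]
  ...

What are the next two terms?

[sol; -103; 243], [la; -114; 729]

Note: runs through the solfège scale do→ti, so ti, do, re, mi, fa → sol → la.
For the second coordinate, −11 each step: -48, -59, -70, -81, -92 → -103 → -114.
Third coordinate: ×3 each step; 1, 3, 9, 27, 81 → 243 → 729.
So the next two terms are [sol; -103; 243] and [la; -114; 729].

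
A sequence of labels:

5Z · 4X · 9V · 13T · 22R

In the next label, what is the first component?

First component: each term is the sum of the two before it, so 5, 4, 9, 13, 22 → 35.

35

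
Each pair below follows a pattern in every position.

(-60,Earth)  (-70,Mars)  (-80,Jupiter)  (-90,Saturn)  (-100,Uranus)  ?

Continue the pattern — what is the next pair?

First part: −10 each step, so -60, -70, -80, -90, -100 → -110.
Planet goes Earth, Mars, Jupiter, Saturn, Uranus → Neptune (runs through the planets Mercury→Neptune).
Combining the parts gives (-110,Neptune).

(-110,Neptune)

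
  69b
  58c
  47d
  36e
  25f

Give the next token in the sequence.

For the first component, −11 each step: 69, 58, 47, 36, 25 → 14.
Letter: letters move forward 1 place in the alphabet, so b, c, d, e, f → g.
Putting it together: 14g.

14g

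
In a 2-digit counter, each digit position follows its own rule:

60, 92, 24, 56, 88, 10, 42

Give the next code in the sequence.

First digit: 6, 9, 2, 5, 8, 1, 4 → 7 (+3 each step, mod 10).
Second digit — +2 each step, mod 10: 0, 2, 4, 6, 8, 0, 2 → 4.
Putting it together: 74.

74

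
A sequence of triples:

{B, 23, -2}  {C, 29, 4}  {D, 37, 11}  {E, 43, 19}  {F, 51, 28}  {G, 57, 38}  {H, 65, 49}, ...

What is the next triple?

Letter: letters move forward 1 place in the alphabet, so B, C, D, E, F, G, H → I.
Second part — alternating steps +6, +8, +6, +8, …: 23, 29, 37, 43, 51, 57, 65 → 71.
For the third part, differences are 6, 7, 8, … (increasing by 1 each time): -2, 4, 11, 19, 28, 38, 49 → 61.
So the next triple is {I, 71, 61}.

{I, 71, 61}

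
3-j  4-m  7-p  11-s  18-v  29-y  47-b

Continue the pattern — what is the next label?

First component: each term is the sum of the two before it, so 3, 4, 7, 11, 18, 29, 47 → 76.
Letter: j, m, p, s, v, y, b → e (letters move forward 3 places in the alphabet, wrapping Z→A).
Combining the parts gives 76-e.

76-e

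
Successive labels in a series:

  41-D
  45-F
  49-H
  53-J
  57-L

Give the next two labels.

First component — +4 each step: 41, 45, 49, 53, 57 → 61 → 65.
Letter: D, F, H, J, L → N → P (letters move forward 2 places in the alphabet).
So the next two labels are 61-N and 65-P.

61-N, 65-P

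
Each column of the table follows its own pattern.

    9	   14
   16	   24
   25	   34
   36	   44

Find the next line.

49  54

First component: 9, 16, 25, 36 → 49 (perfect squares: 3², 4², 5², …).
Second component — +10 each step: 14, 24, 34, 44 → 54.
So the next line is 49  54.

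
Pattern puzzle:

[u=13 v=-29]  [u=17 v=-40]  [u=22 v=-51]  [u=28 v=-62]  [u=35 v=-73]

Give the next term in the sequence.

[u=43 v=-84]

U — differences are 4, 5, 6, … (increasing by 1 each time): 13, 17, 22, 28, 35 → 43.
V goes -29, -40, -51, -62, -73 → -84 (−11 each step).
Putting it together: [u=43 v=-84].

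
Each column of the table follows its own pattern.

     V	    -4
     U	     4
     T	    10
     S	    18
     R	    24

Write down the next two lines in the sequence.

Q  32; P  38

Letter goes V, U, T, S, R → Q → P (letters move back 1 place in the alphabet).
Second component goes -4, 4, 10, 18, 24 → 32 → 38 (alternating steps +8, +6, +8, +6, …).
So the next two lines are Q  32 and P  38.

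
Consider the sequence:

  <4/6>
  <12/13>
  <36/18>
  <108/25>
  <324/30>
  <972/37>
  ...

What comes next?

First part: ×3 each step, so 4, 12, 36, 108, 324, 972 → 2916.
Second part: alternating steps +7, +5, +7, +5, …; 6, 13, 18, 25, 30, 37 → 42.
Putting it together: <2916/42>.

<2916/42>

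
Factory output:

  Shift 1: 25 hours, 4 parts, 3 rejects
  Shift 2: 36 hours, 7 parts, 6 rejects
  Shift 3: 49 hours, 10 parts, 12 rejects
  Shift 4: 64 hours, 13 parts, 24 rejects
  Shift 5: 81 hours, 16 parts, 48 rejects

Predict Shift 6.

Hours: perfect squares: 5², 6², 7², …, so 25, 36, 49, 64, 81 → 100.
Parts: 4, 7, 10, 13, 16 → 19 (+3 each step).
Rejects — ×2 each step: 3, 6, 12, 24, 48 → 96.
So the next row is 100 hours, 19 parts, 96 rejects.

100 hours, 19 parts, 96 rejects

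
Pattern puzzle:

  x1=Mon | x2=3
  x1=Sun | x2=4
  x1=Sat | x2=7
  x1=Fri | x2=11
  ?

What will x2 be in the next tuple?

For the x2, each term is the sum of the two before it: 3, 4, 7, 11 → 18.

18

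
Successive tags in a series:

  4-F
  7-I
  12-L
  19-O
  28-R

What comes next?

39-U

First component: differences are 3, 5, 7, … (increasing by 2 each time), so 4, 7, 12, 19, 28 → 39.
For the letter, letters move forward 3 places in the alphabet: F, I, L, O, R → U.
Combining the parts gives 39-U.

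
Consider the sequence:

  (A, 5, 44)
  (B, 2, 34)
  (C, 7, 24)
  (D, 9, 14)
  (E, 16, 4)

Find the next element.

(F, 25, -6)

Letter: letters move forward 1 place in the alphabet; A, B, C, D, E → F.
For the second coordinate, each term is the sum of the two before it: 5, 2, 7, 9, 16 → 25.
Third coordinate: 44, 34, 24, 14, 4 → -6 (−10 each step).
Combining the parts gives (F, 25, -6).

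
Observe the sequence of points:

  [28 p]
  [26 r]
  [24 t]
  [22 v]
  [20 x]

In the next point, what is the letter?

z

Letter: letters move forward 2 places in the alphabet, so p, r, t, v, x → z.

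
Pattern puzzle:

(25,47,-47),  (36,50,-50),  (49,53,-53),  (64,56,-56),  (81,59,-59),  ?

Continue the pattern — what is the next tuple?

(100,62,-62)

First part goes 25, 36, 49, 64, 81 → 100 (perfect squares: 5², 6², 7², …).
For the second part, +3 each step: 47, 50, 53, 56, 59 → 62.
For the third part, always the negative of the second part: -47, -50, -53, -56, -59 → -62.
Combining the parts gives (100,62,-62).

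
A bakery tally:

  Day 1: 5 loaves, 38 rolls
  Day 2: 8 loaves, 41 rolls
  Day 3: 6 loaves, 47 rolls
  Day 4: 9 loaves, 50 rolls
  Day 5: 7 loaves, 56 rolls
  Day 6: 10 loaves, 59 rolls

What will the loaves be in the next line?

Loaves: alternating steps +3, −2, +3, −2, …, so 5, 8, 6, 9, 7, 10 → 8.
Rolls: alternating steps +3, +6, +3, +6, …, so 38, 41, 47, 50, 56, 59 → 65.

8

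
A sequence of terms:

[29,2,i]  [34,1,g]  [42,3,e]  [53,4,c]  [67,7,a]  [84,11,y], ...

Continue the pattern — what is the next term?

First part: 29, 34, 42, 53, 67, 84 → 104 (differences are 5, 8, 11, … (increasing by 3 each time)).
Second part — each term is the sum of the two before it: 2, 1, 3, 4, 7, 11 → 18.
For the letter, letters move back 2 places in the alphabet, wrapping A→Z: i, g, e, c, a, y → w.
So the next term is [104,18,w].

[104,18,w]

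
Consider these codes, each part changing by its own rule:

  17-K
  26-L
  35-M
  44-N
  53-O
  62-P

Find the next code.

71-Q

First component: 17, 26, 35, 44, 53, 62 → 71 (+9 each step).
Letter — letters move forward 1 place in the alphabet: K, L, M, N, O, P → Q.
Putting it together: 71-Q.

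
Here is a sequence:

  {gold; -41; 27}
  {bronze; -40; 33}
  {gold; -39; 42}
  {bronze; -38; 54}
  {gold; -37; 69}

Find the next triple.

Rank — alternates gold ↔ bronze: gold, bronze, gold, bronze, gold → bronze.
Second value: +1 each step, so -41, -40, -39, -38, -37 → -36.
Third value — differences are 6, 9, 12, … (increasing by 3 each time): 27, 33, 42, 54, 69 → 87.
Putting it together: {bronze; -36; 87}.

{bronze; -36; 87}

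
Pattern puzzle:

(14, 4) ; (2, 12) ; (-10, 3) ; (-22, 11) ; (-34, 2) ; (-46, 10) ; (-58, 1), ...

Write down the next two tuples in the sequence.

First value goes 14, 2, -10, -22, -34, -46, -58 → -70 → -82 (−12 each step).
For the second value, alternating steps +8, −9, +8, −9, …: 4, 12, 3, 11, 2, 10, 1 → 9 → 0.
So the next two tuples are (-70, 9) and (-82, 0).

(-70, 9), (-82, 0)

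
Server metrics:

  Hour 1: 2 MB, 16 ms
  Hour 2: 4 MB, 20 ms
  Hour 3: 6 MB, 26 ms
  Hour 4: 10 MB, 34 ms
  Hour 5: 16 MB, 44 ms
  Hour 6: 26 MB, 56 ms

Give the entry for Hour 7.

42 MB, 70 ms

MB: each term is the sum of the two before it; 2, 4, 6, 10, 16, 26 → 42.
Ms: 16, 20, 26, 34, 44, 56 → 70 (differences are 4, 6, 8, … (increasing by 2 each time)).
Putting it together: 42 MB, 70 ms.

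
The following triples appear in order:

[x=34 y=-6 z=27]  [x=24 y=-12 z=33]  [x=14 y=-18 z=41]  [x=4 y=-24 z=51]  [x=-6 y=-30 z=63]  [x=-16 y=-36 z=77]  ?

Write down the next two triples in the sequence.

[x=-26 y=-42 z=93], [x=-36 y=-48 z=111]

X — −10 each step: 34, 24, 14, 4, -6, -16 → -26 → -36.
For the y, −6 each step: -6, -12, -18, -24, -30, -36 → -42 → -48.
Z — differences are 6, 8, 10, … (increasing by 2 each time): 27, 33, 41, 51, 63, 77 → 93 → 111.
So the next two triples are [x=-26 y=-42 z=93] and [x=-36 y=-48 z=111].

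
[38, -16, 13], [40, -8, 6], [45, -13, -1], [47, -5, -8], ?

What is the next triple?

For the first value, alternating steps +2, +5, +2, +5, …: 38, 40, 45, 47 → 52.
Second value goes -16, -8, -13, -5 → -10 (alternating steps +8, −5, +8, −5, …).
Third value goes 13, 6, -1, -8 → -15 (−7 each step).
Putting it together: [52, -10, -15].

[52, -10, -15]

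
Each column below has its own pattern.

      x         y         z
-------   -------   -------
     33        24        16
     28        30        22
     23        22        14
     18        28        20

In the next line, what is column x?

For the column x, −5 each step: 33, 28, 23, 18 → 13.
Column y: alternating steps +6, −8, +6, −8, …; 24, 30, 22, 28 → 20.
Column z: always 8 less than the column y; 16, 22, 14, 20 → 12.

13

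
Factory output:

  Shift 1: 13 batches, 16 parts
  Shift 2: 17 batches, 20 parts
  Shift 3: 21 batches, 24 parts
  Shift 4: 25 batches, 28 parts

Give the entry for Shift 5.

29 batches, 32 parts

Batches goes 13, 17, 21, 25 → 29 (+4 each step).
Parts — always 3 more than the batches: 16, 20, 24, 28 → 32.
So the next record is 29 batches, 32 parts.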